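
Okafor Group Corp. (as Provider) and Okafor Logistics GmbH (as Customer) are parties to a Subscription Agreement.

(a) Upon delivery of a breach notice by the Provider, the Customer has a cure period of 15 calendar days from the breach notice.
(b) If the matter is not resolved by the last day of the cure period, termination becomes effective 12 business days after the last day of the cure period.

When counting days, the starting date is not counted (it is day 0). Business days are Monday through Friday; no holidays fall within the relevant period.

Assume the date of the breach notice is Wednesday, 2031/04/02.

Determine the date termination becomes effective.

2031/05/05

The last day of the cure period: 2031/04/02 + 15 days = 2031/04/17.
The date termination becomes effective: 12 business days after Thursday, 2031/04/17, skipping weekends — Apr 18, Apr 21, Apr 22, Apr 23, …, May 1, May 2, May 5 — lands on Monday, 2031/05/05.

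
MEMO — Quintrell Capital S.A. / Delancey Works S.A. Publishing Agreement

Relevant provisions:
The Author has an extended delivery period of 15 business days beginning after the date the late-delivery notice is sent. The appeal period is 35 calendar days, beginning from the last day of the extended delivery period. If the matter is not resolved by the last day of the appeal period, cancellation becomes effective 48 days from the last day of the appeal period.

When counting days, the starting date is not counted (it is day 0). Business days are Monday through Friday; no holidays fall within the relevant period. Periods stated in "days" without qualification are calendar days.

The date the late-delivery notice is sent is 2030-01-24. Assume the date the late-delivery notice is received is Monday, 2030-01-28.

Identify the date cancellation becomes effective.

2030-05-08

From Thursday, 2030-01-24, 15 business days (Jan 25, Jan 28, Jan 29, Jan 30, …, Feb 12, Feb 13, Feb 14, skipping weekends) brings us to Thursday, 2030-02-14, which is the last day of the extended delivery period.
Adding 35 calendar days to 2030-02-14 gives 2030-03-21, which is the last day of the appeal period.
The date cancellation becomes effective: 48 calendar days after 2030-03-21 is 2030-05-08.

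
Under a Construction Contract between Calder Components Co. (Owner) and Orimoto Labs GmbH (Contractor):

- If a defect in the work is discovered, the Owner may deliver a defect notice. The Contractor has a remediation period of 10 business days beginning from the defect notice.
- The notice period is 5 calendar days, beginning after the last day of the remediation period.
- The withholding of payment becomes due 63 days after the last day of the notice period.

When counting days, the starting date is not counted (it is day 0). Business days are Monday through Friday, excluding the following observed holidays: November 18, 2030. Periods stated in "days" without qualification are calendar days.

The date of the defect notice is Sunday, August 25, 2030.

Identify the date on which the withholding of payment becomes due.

November 13, 2030

The last day of the remediation period: 10 business days after Sunday, August 25, 2030, skipping weekends — Aug 26, Aug 27, Aug 28, Aug 29, Aug 30, Sep 2, Sep 3, Sep 4, Sep 5, Sep 6 — lands on Friday, September 6, 2030.
The last day of the notice period: September 6, 2030 + 5 days = September 11, 2030.
The date on which the withholding of payment becomes due: 63 calendar days after September 11, 2030 is November 13, 2030.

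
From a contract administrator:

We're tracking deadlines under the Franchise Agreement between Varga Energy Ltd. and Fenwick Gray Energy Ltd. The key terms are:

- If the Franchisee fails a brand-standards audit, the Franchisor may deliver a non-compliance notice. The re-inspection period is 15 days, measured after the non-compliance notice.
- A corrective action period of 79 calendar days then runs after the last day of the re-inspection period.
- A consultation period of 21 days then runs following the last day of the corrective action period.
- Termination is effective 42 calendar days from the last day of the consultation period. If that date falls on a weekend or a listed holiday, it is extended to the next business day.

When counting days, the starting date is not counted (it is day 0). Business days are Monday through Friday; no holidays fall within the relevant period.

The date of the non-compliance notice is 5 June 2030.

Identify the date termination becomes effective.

11 November 2030

The last day of the re-inspection period: 15 calendar days after 5 June 2030 is 20 June 2030.
Adding 79 calendar days to 20 June 2030 gives 7 September 2030, which is the last day of the corrective action period.
The last day of the consultation period: 7 September 2030 + 21 days = 28 September 2030.
Adding 42 calendar days to 28 September 2030 gives 9 November 2030, which is the date termination becomes effective. That falls on a Saturday, so it rolls to the next business day, Monday, 11 November 2030.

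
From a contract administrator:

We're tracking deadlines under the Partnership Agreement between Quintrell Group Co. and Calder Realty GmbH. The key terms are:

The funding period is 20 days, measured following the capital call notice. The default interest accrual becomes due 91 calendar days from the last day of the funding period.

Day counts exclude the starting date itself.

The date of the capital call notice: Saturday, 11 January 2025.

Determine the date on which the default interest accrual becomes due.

2 May 2025

The last day of the funding period: 11 January 2025 + 20 days = 31 January 2025.
The date on which the default interest accrual becomes due: 31 January 2025 + 91 days = 2 May 2025.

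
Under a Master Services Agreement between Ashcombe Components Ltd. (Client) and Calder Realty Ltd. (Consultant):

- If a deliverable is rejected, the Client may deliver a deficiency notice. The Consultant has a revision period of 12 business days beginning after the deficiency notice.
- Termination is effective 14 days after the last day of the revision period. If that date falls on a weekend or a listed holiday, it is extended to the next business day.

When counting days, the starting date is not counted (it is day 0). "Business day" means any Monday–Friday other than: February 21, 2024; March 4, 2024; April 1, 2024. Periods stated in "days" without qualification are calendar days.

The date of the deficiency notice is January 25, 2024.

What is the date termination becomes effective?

February 26, 2024

The last day of the revision period: 12 business days after Thursday, January 25, 2024, skipping weekends — Jan 26, Jan 29, Jan 30, Jan 31, …, Feb 8, Feb 9, Feb 12 — lands on Monday, February 12, 2024.
The date termination becomes effective: 14 calendar days after February 12, 2024 is February 26, 2024. February 26, 2024 is a Monday and is not a listed holiday, so no roll-forward applies.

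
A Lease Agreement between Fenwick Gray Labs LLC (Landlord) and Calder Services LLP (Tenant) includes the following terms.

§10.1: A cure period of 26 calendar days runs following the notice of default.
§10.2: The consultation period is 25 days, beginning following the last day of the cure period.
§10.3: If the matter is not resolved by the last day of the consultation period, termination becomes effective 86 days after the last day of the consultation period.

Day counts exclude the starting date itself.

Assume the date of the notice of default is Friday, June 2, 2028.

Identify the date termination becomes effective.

Adding 26 calendar days to June 2, 2028 gives June 28, 2028, which is the last day of the cure period.
The last day of the consultation period: 25 calendar days after June 28, 2028 is July 23, 2028.
The date termination becomes effective: 86 calendar days after July 23, 2028 is October 17, 2028.

October 17, 2028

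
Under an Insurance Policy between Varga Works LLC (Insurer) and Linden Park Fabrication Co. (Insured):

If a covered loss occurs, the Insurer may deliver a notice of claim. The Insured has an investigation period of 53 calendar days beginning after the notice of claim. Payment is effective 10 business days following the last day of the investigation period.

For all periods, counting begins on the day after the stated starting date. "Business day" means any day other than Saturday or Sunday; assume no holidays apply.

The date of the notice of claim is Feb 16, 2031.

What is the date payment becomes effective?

The last day of the investigation period: Feb 16, 2031 + 53 days = Apr 10, 2031.
The date payment becomes effective: 10 business days after Thursday, Apr 10, 2031, skipping weekends — Apr 11, Apr 14, Apr 15, Apr 16, Apr 17, Apr 18, Apr 21, Apr 22, Apr 23, Apr 24 — lands on Thursday, Apr 24, 2031.

Apr 24, 2031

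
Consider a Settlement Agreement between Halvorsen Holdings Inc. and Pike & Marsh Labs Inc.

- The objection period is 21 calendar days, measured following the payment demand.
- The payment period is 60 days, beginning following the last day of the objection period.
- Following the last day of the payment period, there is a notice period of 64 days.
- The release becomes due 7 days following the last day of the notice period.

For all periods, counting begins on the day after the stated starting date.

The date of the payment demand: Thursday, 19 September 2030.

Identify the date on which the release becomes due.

Adding 21 calendar days to 19 September 2030 gives 10 October 2030, which is the last day of the objection period.
The last day of the payment period: 10 October 2030 + 60 days = 9 December 2030.
Adding 64 calendar days to 9 December 2030 gives 11 February 2031, which is the last day of the notice period.
The date on which the release becomes due: 11 February 2031 + 7 days = 18 February 2031.

18 February 2031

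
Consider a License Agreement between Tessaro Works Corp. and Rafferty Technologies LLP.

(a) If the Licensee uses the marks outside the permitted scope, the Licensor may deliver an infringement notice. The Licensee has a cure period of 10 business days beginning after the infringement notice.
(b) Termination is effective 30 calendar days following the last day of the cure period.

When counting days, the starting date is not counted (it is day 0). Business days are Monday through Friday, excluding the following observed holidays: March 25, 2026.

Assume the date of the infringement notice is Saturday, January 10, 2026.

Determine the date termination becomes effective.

February 22, 2026

From Saturday, January 10, 2026, 10 business days (Jan 12, Jan 13, Jan 14, Jan 15, Jan 16, Jan 19, Jan 20, Jan 21, Jan 22, Jan 23, skipping weekends) brings us to Friday, January 23, 2026, which is the last day of the cure period.
The date termination becomes effective: 30 calendar days after January 23, 2026 is February 22, 2026.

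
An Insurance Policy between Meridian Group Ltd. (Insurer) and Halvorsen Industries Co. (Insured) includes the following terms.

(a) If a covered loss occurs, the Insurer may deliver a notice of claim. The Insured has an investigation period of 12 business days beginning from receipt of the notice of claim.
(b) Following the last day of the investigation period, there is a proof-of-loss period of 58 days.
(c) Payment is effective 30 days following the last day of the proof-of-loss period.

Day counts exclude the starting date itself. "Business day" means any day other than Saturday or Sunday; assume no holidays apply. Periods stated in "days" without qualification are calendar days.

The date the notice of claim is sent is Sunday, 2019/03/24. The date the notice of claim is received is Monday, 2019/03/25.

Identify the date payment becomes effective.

The last day of the investigation period: 12 business days after Monday, 2019/03/25, skipping weekends — Mar 26, Mar 27, Mar 28, Mar 29, …, Apr 8, Apr 9, Apr 10 — lands on Wednesday, 2019/04/10.
Adding 58 calendar days to 2019/04/10 gives 2019/06/07, which is the last day of the proof-of-loss period.
Adding 30 calendar days to 2019/06/07 gives 2019/07/07, which is the date payment becomes effective.

2019/07/07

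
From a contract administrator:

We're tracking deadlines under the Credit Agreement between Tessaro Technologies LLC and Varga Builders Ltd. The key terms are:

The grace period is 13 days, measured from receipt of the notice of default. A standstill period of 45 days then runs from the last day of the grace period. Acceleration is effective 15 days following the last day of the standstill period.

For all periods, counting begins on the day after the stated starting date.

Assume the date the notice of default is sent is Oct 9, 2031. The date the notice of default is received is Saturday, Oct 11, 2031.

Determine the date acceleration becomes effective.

The last day of the grace period: 13 calendar days after Oct 11, 2031 is Oct 24, 2031.
The last day of the standstill period: 45 calendar days after Oct 24, 2031 is Dec 8, 2031.
The date acceleration becomes effective: Dec 8, 2031 + 15 days = Dec 23, 2031.

Dec 23, 2031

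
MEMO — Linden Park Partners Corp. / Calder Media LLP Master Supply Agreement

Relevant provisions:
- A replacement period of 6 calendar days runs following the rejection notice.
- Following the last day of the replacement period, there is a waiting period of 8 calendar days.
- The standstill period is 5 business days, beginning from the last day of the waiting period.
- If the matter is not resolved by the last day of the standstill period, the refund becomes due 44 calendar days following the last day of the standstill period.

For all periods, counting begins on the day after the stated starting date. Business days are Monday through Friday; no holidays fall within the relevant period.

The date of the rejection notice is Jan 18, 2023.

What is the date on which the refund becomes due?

The last day of the replacement period: Jan 18, 2023 + 6 days = Jan 24, 2023.
The last day of the waiting period: 8 calendar days after Jan 24, 2023 is Feb 1, 2023.
The last day of the standstill period: counting 5 business days from Wednesday, Feb 1, 2023 (Feb 2, Feb 3, Feb 6, Feb 7, Feb 8, skipping weekends) reaches Wednesday, Feb 8, 2023.
The date on which the refund becomes due: 44 calendar days after Feb 8, 2023 is Mar 24, 2023.

Mar 24, 2023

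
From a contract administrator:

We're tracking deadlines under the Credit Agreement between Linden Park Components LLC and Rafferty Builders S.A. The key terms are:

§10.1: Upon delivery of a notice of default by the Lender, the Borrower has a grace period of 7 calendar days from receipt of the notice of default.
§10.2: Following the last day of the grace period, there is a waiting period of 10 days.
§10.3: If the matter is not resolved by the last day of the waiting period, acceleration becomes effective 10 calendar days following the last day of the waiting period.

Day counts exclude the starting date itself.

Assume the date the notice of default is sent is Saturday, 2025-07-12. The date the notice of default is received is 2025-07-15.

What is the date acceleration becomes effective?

The last day of the grace period: 2025-07-15 + 7 days = 2025-07-22.
Adding 10 calendar days to 2025-07-22 gives 2025-08-01, which is the last day of the waiting period.
Adding 10 calendar days to 2025-08-01 gives 2025-08-11, which is the date acceleration becomes effective.

2025-08-11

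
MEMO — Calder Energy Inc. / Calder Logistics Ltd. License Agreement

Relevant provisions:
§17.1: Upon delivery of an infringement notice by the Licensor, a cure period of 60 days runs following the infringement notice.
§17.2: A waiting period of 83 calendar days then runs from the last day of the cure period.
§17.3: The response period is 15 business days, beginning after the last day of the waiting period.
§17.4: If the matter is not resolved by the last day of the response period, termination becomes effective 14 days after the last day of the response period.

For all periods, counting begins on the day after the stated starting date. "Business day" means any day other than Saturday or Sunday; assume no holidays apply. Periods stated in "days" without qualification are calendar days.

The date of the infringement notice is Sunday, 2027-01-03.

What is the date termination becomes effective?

2027-06-30

The last day of the cure period: 2027-01-03 + 60 days = 2027-03-04.
The last day of the waiting period: 2027-03-04 + 83 days = 2027-05-26.
From Wednesday, 2027-05-26, 15 business days (May 27, May 28, May 31, Jun 1, …, Jun 14, Jun 15, Jun 16, skipping weekends) brings us to Wednesday, 2027-06-16, which is the last day of the response period.
The date termination becomes effective: 14 calendar days after 2027-06-16 is 2027-06-30.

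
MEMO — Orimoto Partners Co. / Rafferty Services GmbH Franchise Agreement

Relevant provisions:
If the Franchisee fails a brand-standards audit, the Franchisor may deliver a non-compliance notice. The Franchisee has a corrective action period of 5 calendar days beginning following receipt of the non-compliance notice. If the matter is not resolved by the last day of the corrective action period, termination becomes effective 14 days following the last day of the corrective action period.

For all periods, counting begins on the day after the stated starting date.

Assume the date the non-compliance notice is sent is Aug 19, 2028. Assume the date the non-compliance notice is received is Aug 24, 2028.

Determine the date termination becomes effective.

The last day of the corrective action period: 5 calendar days after Aug 24, 2028 is Aug 29, 2028.
The date termination becomes effective: Aug 29, 2028 + 14 days = Sep 12, 2028.

Sep 12, 2028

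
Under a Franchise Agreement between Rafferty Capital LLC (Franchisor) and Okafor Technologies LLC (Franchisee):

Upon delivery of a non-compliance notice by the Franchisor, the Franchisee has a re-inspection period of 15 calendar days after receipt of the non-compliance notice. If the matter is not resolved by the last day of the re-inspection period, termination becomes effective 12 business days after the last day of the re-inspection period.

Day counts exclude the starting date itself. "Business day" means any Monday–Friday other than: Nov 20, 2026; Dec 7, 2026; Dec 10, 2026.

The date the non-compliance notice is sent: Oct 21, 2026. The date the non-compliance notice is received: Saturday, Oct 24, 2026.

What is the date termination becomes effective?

Nov 25, 2026

The last day of the re-inspection period: 15 calendar days after Oct 24, 2026 is Nov 8, 2026.
From Sunday, Nov 8, 2026, 12 business days (Nov 9, Nov 10, Nov 11, Nov 12, …, Nov 23, Nov 24, Nov 25, skipping weekends and the listed holiday on Nov 20) brings us to Wednesday, Nov 25, 2026, which is the date termination becomes effective.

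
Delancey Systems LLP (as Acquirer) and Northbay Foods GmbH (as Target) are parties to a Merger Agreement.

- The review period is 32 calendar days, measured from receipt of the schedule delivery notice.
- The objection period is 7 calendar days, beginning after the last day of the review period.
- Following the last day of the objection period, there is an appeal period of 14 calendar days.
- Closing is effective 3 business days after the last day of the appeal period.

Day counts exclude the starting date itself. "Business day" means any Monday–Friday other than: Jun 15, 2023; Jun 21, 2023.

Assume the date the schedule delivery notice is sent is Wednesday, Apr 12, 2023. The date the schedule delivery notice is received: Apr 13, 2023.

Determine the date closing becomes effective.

Jun 8, 2023

Adding 32 calendar days to Apr 13, 2023 gives May 15, 2023, which is the last day of the review period.
The last day of the objection period: 7 calendar days after May 15, 2023 is May 22, 2023.
The last day of the appeal period: May 22, 2023 + 14 days = Jun 5, 2023.
The date closing becomes effective: counting 3 business days from Monday, Jun 5, 2023 (Jun 6, Jun 7, Jun 8, skipping weekends) reaches Thursday, Jun 8, 2023.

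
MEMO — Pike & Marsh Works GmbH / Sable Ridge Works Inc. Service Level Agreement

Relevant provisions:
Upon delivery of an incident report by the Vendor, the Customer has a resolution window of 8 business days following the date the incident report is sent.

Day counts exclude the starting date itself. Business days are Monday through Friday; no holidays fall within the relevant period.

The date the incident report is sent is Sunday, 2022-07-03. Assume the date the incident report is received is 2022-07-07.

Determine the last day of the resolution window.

The last day of the resolution window: counting 8 business days from Sunday, 2022-07-03 (Jul 4, Jul 5, Jul 6, Jul 7, Jul 8, Jul 11, Jul 12, Jul 13, skipping weekends) reaches Wednesday, 2022-07-13.

2022-07-13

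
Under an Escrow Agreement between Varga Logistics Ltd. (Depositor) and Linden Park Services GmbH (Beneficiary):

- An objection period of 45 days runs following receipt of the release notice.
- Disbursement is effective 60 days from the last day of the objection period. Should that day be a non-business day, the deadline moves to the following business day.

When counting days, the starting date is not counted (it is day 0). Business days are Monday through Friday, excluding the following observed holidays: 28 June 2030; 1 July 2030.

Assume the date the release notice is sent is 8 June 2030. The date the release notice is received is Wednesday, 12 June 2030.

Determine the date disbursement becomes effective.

25 September 2030

Adding 45 calendar days to 12 June 2030 gives 27 July 2030, which is the last day of the objection period.
The date disbursement becomes effective: 60 calendar days after 27 July 2030 is 25 September 2030. 25 September 2030 is a Wednesday and is not a listed holiday, so no roll-forward applies.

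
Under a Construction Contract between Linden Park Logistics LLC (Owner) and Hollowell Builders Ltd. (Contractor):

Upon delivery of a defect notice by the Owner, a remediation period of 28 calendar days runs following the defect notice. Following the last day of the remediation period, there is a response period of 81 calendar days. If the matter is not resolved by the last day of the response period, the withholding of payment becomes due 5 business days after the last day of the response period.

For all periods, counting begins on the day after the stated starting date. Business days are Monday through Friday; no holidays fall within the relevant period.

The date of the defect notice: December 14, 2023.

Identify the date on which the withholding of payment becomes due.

April 8, 2024

The last day of the remediation period: December 14, 2023 + 28 days = January 11, 2024.
The last day of the response period: January 11, 2024 + 81 days = April 1, 2024.
From Monday, April 1, 2024, 5 business days (Apr 2, Apr 3, Apr 4, Apr 5, Apr 8, skipping weekends) brings us to Monday, April 8, 2024, which is the date on which the withholding of payment becomes due.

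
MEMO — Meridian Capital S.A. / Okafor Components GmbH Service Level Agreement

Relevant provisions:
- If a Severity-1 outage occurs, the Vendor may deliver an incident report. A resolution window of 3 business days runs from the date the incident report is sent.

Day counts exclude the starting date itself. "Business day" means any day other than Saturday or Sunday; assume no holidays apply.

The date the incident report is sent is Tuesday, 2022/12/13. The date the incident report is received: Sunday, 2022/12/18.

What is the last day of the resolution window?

The last day of the resolution window: 3 business days after Tuesday, 2022/12/13, skipping weekends — Dec 14, Dec 15, Dec 16 — lands on Friday, 2022/12/16.

2022/12/16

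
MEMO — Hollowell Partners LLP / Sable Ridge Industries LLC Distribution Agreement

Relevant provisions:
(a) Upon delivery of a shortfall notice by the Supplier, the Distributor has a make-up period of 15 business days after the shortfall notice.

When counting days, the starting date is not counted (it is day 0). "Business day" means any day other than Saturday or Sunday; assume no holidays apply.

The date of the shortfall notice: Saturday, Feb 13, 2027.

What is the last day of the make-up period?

Mar 5, 2027

From Saturday, Feb 13, 2027, 15 business days (Feb 15, Feb 16, Feb 17, Feb 18, …, Mar 3, Mar 4, Mar 5, skipping weekends) brings us to Friday, Mar 5, 2027, which is the last day of the make-up period.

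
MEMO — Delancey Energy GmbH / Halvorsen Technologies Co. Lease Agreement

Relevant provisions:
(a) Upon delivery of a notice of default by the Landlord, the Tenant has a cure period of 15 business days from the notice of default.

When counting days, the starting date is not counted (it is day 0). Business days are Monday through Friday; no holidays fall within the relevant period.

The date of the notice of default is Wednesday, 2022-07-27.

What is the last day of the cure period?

The last day of the cure period: counting 15 business days from Wednesday, 2022-07-27 (Jul 28, Jul 29, Aug 1, Aug 2, …, Aug 15, Aug 16, Aug 17, skipping weekends) reaches Wednesday, 2022-08-17.

2022-08-17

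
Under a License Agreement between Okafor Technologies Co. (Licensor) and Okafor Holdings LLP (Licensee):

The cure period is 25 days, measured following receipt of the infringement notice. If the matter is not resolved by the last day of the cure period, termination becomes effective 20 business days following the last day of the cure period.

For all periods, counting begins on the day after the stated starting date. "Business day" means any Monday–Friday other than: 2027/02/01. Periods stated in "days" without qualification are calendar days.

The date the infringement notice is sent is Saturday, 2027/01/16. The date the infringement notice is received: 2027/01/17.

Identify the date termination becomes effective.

2027/03/11

The last day of the cure period: 2027/01/17 + 25 days = 2027/02/11.
The date termination becomes effective: 20 business days after Thursday, 2027/02/11, skipping weekends — Feb 12, Feb 15, Feb 16, Feb 17, …, Mar 9, Mar 10, Mar 11 — lands on Thursday, 2027/03/11.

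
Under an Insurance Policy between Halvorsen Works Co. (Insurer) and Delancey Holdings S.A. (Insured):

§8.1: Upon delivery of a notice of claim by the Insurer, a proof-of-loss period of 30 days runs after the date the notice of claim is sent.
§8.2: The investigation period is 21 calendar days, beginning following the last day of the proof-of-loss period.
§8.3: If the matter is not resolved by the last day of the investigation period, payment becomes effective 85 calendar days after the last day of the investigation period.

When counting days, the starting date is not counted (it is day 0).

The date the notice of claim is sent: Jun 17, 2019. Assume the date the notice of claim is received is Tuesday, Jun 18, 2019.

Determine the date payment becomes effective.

Oct 31, 2019

The last day of the proof-of-loss period: Jun 17, 2019 + 30 days = Jul 17, 2019.
The last day of the investigation period: 21 calendar days after Jul 17, 2019 is Aug 7, 2019.
The date payment becomes effective: Aug 7, 2019 + 85 days = Oct 31, 2019.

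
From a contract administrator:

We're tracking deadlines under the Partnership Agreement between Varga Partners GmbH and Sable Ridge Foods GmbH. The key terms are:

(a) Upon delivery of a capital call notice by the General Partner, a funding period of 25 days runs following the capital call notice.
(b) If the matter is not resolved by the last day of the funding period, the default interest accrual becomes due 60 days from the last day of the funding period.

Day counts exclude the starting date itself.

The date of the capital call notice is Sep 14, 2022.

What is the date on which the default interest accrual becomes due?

Dec 8, 2022

The last day of the funding period: 25 calendar days after Sep 14, 2022 is Oct 9, 2022.
The date on which the default interest accrual becomes due: 60 calendar days after Oct 9, 2022 is Dec 8, 2022.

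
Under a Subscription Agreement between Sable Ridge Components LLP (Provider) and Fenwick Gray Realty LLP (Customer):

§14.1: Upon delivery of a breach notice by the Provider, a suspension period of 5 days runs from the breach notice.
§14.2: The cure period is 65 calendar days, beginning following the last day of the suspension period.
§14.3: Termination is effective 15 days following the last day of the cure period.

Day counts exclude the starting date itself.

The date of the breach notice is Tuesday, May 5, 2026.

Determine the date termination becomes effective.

The last day of the suspension period: 5 calendar days after May 5, 2026 is May 10, 2026.
Adding 65 calendar days to May 10, 2026 gives Jul 14, 2026, which is the last day of the cure period.
Adding 15 calendar days to Jul 14, 2026 gives Jul 29, 2026, which is the date termination becomes effective.

Jul 29, 2026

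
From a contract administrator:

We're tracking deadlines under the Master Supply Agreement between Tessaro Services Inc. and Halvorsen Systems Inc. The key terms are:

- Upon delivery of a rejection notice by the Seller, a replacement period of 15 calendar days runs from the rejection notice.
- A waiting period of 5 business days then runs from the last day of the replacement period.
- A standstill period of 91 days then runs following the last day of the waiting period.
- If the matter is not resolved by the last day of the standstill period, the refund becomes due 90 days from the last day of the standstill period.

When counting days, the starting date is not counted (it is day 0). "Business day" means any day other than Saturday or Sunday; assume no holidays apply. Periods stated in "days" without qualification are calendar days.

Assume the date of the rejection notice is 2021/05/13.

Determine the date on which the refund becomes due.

The last day of the replacement period: 15 calendar days after 2021/05/13 is 2021/05/28.
The last day of the waiting period: 5 business days after Friday, 2021/05/28, skipping weekends — May 31, Jun 1, Jun 2, Jun 3, Jun 4 — lands on Friday, 2021/06/04.
Adding 91 calendar days to 2021/06/04 gives 2021/09/03, which is the last day of the standstill period.
The date on which the refund becomes due: 2021/09/03 + 90 days = 2021/12/02.

2021/12/02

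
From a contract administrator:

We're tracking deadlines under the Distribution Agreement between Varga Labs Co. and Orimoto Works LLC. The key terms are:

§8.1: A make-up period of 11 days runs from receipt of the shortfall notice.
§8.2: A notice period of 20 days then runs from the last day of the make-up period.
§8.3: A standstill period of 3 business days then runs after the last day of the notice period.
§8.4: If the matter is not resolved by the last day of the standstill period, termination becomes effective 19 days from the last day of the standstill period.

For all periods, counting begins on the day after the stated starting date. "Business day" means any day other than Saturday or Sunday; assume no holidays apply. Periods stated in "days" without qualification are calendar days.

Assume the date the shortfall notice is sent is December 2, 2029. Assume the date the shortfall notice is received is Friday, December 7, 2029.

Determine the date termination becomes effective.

January 29, 2030

The last day of the make-up period: December 7, 2029 + 11 days = December 18, 2029.
The last day of the notice period: 20 calendar days after December 18, 2029 is January 7, 2030.
From Monday, January 7, 2030, 3 business days (Jan 8, Jan 9, Jan 10, skipping weekends) brings us to Thursday, January 10, 2030, which is the last day of the standstill period.
The date termination becomes effective: 19 calendar days after January 10, 2030 is January 29, 2030.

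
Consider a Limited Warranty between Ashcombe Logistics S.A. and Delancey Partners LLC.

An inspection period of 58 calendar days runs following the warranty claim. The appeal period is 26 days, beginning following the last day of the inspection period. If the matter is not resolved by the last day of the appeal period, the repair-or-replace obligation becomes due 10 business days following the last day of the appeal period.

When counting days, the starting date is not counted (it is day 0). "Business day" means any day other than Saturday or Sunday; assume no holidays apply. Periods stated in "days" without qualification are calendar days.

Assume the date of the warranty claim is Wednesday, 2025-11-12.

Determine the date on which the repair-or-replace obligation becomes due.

The last day of the inspection period: 2025-11-12 + 58 days = 2026-01-09.
Adding 26 calendar days to 2026-01-09 gives 2026-02-04, which is the last day of the appeal period.
The date on which the repair-or-replace obligation becomes due: 10 business days after Wednesday, 2026-02-04, skipping weekends — Feb 5, Feb 6, Feb 9, Feb 10, Feb 11, Feb 12, Feb 13, Feb 16, Feb 17, Feb 18 — lands on Wednesday, 2026-02-18.

2026-02-18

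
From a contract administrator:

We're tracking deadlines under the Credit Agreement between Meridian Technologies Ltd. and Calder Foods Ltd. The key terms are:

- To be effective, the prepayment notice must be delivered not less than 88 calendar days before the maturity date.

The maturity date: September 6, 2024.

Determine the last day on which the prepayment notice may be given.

Counting back 88 calendar days from September 6, 2024 gives June 10, 2024.

June 10, 2024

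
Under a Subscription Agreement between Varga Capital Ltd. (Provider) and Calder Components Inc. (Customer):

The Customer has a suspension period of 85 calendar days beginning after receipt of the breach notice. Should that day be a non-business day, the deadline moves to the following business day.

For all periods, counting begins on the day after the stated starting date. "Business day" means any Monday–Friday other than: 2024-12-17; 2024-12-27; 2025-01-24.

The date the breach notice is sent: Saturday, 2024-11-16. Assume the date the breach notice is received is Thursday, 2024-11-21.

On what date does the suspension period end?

2025-02-14

The last day of the suspension period: 2024-11-21 + 85 days = 2025-02-14. 2025-02-14 is a Friday and is not a listed holiday, so no roll-forward applies.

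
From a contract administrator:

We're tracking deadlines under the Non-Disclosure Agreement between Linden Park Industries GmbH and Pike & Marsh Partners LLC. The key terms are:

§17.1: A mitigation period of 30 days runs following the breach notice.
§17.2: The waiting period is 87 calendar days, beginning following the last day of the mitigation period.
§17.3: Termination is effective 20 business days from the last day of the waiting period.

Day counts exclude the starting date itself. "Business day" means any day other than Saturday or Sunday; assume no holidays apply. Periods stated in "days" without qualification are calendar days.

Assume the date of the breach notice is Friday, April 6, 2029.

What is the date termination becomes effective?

Adding 30 calendar days to April 6, 2029 gives May 6, 2029, which is the last day of the mitigation period.
The last day of the waiting period: 87 calendar days after May 6, 2029 is August 1, 2029.
The date termination becomes effective: counting 20 business days from Wednesday, August 1, 2029 (Aug 2, Aug 3, Aug 6, Aug 7, …, Aug 27, Aug 28, Aug 29, skipping weekends) reaches Wednesday, August 29, 2029.

August 29, 2029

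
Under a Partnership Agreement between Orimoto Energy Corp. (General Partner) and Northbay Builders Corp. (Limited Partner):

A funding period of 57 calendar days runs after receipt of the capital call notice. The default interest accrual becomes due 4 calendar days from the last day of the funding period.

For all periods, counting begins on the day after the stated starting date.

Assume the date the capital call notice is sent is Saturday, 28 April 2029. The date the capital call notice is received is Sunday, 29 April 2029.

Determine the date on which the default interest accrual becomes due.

29 June 2029

The last day of the funding period: 29 April 2029 + 57 days = 25 June 2029.
Adding 4 calendar days to 25 June 2029 gives 29 June 2029, which is the date on which the default interest accrual becomes due.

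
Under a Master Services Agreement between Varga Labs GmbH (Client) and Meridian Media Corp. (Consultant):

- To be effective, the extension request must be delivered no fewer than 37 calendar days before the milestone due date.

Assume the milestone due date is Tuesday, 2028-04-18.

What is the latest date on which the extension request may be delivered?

Counting back 37 calendar days from 2028-04-18 gives 2028-03-12.

2028-03-12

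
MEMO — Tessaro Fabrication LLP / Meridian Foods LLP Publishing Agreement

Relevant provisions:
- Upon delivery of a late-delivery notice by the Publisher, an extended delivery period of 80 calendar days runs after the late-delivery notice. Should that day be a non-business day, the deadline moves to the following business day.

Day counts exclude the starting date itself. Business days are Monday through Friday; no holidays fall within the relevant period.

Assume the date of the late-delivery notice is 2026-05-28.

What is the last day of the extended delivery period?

The last day of the extended delivery period: 2026-05-28 + 80 days = 2026-08-16. That falls on a Sunday, so it rolls to the next business day, Monday, 2026-08-17.

2026-08-17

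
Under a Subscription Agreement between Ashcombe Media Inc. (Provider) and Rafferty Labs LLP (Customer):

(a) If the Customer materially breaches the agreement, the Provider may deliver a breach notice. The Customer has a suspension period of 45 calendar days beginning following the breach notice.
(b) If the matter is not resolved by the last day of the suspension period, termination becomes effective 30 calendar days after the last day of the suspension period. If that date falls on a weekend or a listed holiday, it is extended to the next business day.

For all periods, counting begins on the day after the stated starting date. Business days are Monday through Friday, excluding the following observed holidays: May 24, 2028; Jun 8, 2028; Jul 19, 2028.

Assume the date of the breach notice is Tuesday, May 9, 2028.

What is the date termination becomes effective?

Jul 24, 2028

Adding 45 calendar days to May 9, 2028 gives Jun 23, 2028, which is the last day of the suspension period.
The date termination becomes effective: 30 calendar days after Jun 23, 2028 is Jul 23, 2028. That falls on a Sunday, so it rolls to the next business day, Monday, Jul 24, 2028.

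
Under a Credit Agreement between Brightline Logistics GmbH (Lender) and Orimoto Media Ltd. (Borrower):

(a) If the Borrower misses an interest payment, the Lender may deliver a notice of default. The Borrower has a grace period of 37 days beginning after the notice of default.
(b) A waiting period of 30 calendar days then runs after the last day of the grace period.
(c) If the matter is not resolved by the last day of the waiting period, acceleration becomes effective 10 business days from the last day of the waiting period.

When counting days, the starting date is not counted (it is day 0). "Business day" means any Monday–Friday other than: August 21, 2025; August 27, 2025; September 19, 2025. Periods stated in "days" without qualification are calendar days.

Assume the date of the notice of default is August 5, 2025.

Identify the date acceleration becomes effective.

October 24, 2025

The last day of the grace period: August 5, 2025 + 37 days = September 11, 2025.
Adding 30 calendar days to September 11, 2025 gives October 11, 2025, which is the last day of the waiting period.
The date acceleration becomes effective: 10 business days after Saturday, October 11, 2025, skipping weekends — Oct 13, Oct 14, Oct 15, Oct 16, Oct 17, Oct 20, Oct 21, Oct 22, Oct 23, Oct 24 — lands on Friday, October 24, 2025.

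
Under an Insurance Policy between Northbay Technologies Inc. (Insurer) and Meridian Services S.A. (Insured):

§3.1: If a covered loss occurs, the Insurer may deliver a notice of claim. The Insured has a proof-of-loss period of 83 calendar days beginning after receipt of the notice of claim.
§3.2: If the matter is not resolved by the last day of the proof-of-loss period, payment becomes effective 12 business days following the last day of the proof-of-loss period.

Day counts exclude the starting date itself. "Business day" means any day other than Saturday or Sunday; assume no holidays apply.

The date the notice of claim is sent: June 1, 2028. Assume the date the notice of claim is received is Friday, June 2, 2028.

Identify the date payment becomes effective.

September 11, 2028

The last day of the proof-of-loss period: June 2, 2028 + 83 days = August 24, 2028.
From Thursday, August 24, 2028, 12 business days (Aug 25, Aug 28, Aug 29, Aug 30, …, Sep 7, Sep 8, Sep 11, skipping weekends) brings us to Monday, September 11, 2028, which is the date payment becomes effective.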